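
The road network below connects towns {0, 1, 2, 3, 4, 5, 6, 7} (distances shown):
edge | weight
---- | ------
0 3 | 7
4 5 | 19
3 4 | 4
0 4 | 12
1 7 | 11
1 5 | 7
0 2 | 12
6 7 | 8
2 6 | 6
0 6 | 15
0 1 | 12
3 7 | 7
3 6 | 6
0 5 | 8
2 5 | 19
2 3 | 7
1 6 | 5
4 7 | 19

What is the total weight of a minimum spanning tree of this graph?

Kruskal's algorithm — process edges by increasing weight (ties by edge label):
3 4 (4): add — endpoints in different components.
1 6 (5): add — endpoints in different components.
2 6 (6): add — endpoints in different components.
3 6 (6): add — endpoints in different components.
0 3 (7): add — endpoints in different components.
1 5 (7): add — endpoints in different components.
2 3 (7): skip — 2 and 3 already connected.
3 7 (7): add — endpoints in different components.
MST edges: 3 4, 1 6, 2 6, 3 6, 0 3, 1 5, 3 7; total weight 4+5+6+6+7+7+7 = 42.

42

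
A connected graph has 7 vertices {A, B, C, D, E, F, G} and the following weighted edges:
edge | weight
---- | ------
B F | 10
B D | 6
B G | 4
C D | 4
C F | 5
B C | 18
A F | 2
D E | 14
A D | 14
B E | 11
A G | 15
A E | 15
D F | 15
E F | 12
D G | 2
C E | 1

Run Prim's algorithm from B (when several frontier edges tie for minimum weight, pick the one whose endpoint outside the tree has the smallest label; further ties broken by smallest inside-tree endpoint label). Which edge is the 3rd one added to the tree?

Grow the tree from B using Prim:
Step 1: cheapest edge leaving the tree is B G (4); add G.
Step 2: cheapest edge leaving the tree is D G (2); add D.
Step 3: cheapest edge leaving the tree is C D (4); add C.
Step 4: cheapest edge leaving the tree is C E (1); add E.
Step 5: cheapest edge leaving the tree is C F (5); add F.
Step 6: cheapest edge leaving the tree is A F (2); add A.
The 3rd edge added is C D.

C-D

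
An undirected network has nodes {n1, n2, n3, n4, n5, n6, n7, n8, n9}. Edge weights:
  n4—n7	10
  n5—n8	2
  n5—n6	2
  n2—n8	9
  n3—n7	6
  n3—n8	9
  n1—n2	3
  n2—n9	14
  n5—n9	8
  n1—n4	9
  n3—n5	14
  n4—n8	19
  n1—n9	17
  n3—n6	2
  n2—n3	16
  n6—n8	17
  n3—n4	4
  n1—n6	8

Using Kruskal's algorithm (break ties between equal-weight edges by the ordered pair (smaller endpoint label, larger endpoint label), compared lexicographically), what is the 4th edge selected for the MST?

n1-n2

Kruskal's algorithm — process edges by increasing weight (ties by edge label):
n3—n6 (2): add — endpoints in different components.
n5—n6 (2): add — endpoints in different components.
n5—n8 (2): add — endpoints in different components.
n1—n2 (3): add — endpoints in different components.
n3—n4 (4): add — endpoints in different components.
n3—n7 (6): add — endpoints in different components.
n1—n6 (8): add — endpoints in different components.
n5—n9 (8): add — endpoints in different components.
The 4th edge added is n1—n2.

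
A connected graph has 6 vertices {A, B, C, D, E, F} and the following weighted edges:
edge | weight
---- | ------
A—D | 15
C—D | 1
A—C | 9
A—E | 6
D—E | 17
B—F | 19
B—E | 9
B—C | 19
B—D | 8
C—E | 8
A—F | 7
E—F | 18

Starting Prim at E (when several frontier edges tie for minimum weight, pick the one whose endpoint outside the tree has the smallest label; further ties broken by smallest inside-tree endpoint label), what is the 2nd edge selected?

Grow the tree from E using Prim:
Step 1: frontier [A—E 6, C—E 8, B—E 9, D—E 17, E—F 18] → take A—E (6); add A.
Step 2: frontier [A—F 7, A—C 9, A—D 15, C—E 8, B—E 9, D—E 17, E—F 18] → take A—F (7); add F.
Step 3: frontier [A—C 9, A—D 15, C—E 8, B—E 9, D—E 17, B—F 19] → take C—E (8); add C.
Step 4: frontier [A—D 15, C—D 1, B—C 19, B—E 9, D—E 17, B—F 19] → take C—D (1); add D.
Step 5: frontier [B—C 19, B—D 8, B—E 9, B—F 19] → take B—D (8); add B.
The 2nd edge added is A—F.

A-F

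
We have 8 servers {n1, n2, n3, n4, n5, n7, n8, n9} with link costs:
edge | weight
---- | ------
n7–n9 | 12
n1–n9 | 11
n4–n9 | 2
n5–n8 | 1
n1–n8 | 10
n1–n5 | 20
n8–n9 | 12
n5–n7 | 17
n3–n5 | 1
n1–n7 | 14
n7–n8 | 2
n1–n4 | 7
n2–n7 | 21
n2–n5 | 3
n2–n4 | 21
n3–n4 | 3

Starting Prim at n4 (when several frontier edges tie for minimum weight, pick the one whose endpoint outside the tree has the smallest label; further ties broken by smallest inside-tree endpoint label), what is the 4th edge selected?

Grow the tree from n4 using Prim:
Step 1: cheapest edge leaving the tree is n4–n9 (2); add n9.
Step 2: cheapest edge leaving the tree is n3–n4 (3); add n3.
Step 3: cheapest edge leaving the tree is n3–n5 (1); add n5.
Step 4: cheapest edge leaving the tree is n5–n8 (1); add n8.
Step 5: cheapest edge leaving the tree is n7–n8 (2); add n7.
Step 6: cheapest edge leaving the tree is n2–n5 (3); add n2.
Step 7: cheapest edge leaving the tree is n1–n4 (7); add n1.
The 4th edge added is n5–n8.

n5-n8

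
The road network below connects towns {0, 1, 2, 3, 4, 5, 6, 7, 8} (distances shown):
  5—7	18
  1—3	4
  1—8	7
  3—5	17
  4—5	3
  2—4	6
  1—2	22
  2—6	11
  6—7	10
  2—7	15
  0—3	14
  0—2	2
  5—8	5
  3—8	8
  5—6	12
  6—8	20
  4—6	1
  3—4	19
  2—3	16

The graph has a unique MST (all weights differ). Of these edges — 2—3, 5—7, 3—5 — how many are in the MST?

0

Kruskal's algorithm — process edges by increasing weight (ties by edge label):
4—6 (1): add — endpoints in different components.
0—2 (2): add — endpoints in different components.
4—5 (3): add — endpoints in different components.
1—3 (4): add — endpoints in different components.
5—8 (5): add — endpoints in different components.
2—4 (6): add — endpoints in different components.
1—8 (7): add — endpoints in different components.
3—8 (8): skip — 3 and 8 already connected.
6—7 (10): add — endpoints in different components.
MST edge set: {4—6, 0—2, 4—5, 1—3, 5—8, 2—4, 1—8, 6—7}.
Of the listed edges, {} are in the MST → 0.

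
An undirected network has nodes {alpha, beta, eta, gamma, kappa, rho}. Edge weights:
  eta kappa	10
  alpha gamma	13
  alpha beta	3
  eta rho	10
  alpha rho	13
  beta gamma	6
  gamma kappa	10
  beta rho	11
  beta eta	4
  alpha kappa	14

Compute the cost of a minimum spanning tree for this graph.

33

Sort edges by weight, then run Kruskal:
alpha beta (3): add. Components now {eta} {rho} {alpha,beta} {gamma} {kappa}
beta eta (4): add. Components now {alpha,beta,eta} {rho} {gamma} {kappa}
beta gamma (6): add. Components now {alpha,beta,eta,gamma} {rho} {kappa}
eta kappa (10): add. Components now {alpha,beta,eta,gamma,kappa} {rho}
eta rho (10): add. Components now {alpha,beta,eta,gamma,kappa,rho}
MST edges: alpha beta, beta eta, beta gamma, eta kappa, eta rho; total weight 3+4+6+10+10 = 33.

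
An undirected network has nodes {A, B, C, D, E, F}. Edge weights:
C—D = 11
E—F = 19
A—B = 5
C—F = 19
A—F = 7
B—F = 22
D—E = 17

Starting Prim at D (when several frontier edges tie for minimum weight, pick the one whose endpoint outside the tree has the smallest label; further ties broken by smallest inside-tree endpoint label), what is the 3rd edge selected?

C-F

Prim, starting at D.
Step 1: frontier [C—D 11, D—E 17] → take C—D (11); add C.
Step 2: frontier [C—F 19, D—E 17] → take D—E (17); add E.
Step 3: frontier [C—F 19, E—F 19] → take C—F (19); add F.
Step 4: frontier [A—F 7, B—F 22] → take A—F (7); add A.
Step 5: frontier [A—B 5, B—F 22] → take A—B (5); add B.
The 3rd edge added is C—F.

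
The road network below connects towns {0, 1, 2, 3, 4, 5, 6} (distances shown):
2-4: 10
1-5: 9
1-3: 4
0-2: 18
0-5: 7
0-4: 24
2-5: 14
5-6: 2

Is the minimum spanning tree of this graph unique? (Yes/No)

Kruskal's algorithm — process edges by increasing weight (ties by edge label):
5-6 (2): add — endpoints in different components.
1-3 (4): add — endpoints in different components.
0-5 (7): add — endpoints in different components.
1-5 (9): add — endpoints in different components.
2-4 (10): add — endpoints in different components.
2-5 (14): add — endpoints in different components.
Every non-tree edge has weight strictly greater than the heaviest edge on the tree path between its endpoints, so the MST is unique.

Yes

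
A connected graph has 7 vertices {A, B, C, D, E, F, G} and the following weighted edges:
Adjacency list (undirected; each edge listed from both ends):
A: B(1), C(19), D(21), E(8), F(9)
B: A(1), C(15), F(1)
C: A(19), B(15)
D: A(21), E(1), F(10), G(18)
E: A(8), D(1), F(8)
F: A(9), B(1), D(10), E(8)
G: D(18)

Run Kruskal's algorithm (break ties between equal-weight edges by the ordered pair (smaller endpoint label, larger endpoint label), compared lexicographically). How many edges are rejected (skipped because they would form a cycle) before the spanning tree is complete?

Sort edges by weight, then run Kruskal:
A-B (1): add. Components now {A,B} {C} {D} {E} {F} {G}
B-F (1): add. Components now {A,B,F} {C} {D} {E} {G}
D-E (1): add. Components now {A,B,F} {C} {D,E} {G}
A-E (8): add. Components now {A,B,D,E,F} {C} {G}
E-F (8): skip — E and F already connected.
A-F (9): skip — A and F already connected.
D-F (10): skip — D and F already connected.
B-C (15): add. Components now {A,B,C,D,E,F} {G}
D-G (18): add. Components now {A,B,C,D,E,F,G}
Edges rejected before the tree was complete: 3.

3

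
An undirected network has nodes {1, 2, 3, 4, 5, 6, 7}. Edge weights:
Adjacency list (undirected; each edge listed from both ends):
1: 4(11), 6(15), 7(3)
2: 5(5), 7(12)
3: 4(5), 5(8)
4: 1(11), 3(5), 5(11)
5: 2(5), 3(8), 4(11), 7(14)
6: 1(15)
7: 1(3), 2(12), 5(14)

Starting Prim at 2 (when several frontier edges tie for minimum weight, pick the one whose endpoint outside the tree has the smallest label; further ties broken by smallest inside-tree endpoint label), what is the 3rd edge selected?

Prim's algorithm from 2:
Step 1: frontier [2—5 5, 2—7 12] → take 2—5 (5); add 5.
Step 2: frontier [2—7 12, 3—5 8, 4—5 11, 5—7 14] → take 3—5 (8); add 3.
Step 3: frontier [2—7 12, 3—4 5, 4—5 11, 5—7 14] → take 3—4 (5); add 4.
Step 4: frontier [2—7 12, 1—4 11, 5—7 14] → take 1—4 (11); add 1.
Step 5: frontier [1—7 3, 1—6 15, 2—7 12, 5—7 14] → take 1—7 (3); add 7.
Step 6: frontier [1—6 15] → take 1—6 (15); add 6.
The 3rd edge added is 3—4.

3-4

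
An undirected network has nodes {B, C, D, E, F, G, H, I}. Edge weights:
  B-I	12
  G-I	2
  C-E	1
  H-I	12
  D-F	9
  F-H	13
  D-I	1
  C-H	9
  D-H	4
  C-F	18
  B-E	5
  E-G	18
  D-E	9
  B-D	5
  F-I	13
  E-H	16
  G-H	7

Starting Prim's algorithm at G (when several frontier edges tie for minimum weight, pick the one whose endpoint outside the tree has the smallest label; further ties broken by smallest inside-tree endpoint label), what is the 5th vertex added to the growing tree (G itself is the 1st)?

Grow the tree from G using Prim:
Step 1: cheapest edge leaving the tree is G-I (2); add I.
Step 2: cheapest edge leaving the tree is D-I (1); add D.
Step 3: cheapest edge leaving the tree is D-H (4); add H.
Step 4: cheapest edge leaving the tree is B-D (5); add B.
Step 5: cheapest edge leaving the tree is B-E (5); add E.
Step 6: cheapest edge leaving the tree is C-E (1); add C.
Step 7: cheapest edge leaving the tree is D-F (9); add F.
Vertex order: G, I, D, H, B, E, C, F. The 5th vertex is B.

B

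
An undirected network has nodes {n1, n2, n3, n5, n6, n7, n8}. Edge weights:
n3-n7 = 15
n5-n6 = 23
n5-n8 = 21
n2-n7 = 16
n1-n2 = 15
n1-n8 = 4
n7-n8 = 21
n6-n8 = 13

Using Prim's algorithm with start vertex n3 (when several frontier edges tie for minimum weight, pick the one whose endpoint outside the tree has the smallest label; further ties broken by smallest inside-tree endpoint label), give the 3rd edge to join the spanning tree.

Grow the tree from n3 using Prim:
Step 1: frontier [n3-n7 15] → take n3-n7 (15); add n7.
Step 2: frontier [n2-n7 16, n7-n8 21] → take n2-n7 (16); add n2.
Step 3: frontier [n1-n2 15, n7-n8 21] → take n1-n2 (15); add n1.
Step 4: frontier [n1-n8 4, n7-n8 21] → take n1-n8 (4); add n8.
Step 5: frontier [n6-n8 13, n5-n8 21] → take n6-n8 (13); add n6.
Step 6: frontier [n5-n6 23, n5-n8 21] → take n5-n8 (21); add n5.
The 3rd edge added is n1-n2.

n1-n2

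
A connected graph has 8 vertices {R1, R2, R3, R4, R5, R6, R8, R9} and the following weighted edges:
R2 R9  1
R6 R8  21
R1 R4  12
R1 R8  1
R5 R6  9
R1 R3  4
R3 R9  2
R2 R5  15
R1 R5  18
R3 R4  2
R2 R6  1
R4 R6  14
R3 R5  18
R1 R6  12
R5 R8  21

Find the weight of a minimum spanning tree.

Sort edges by weight, then run Kruskal:
R1 R8 (1): add — endpoints in different components.
R2 R6 (1): add — endpoints in different components.
R2 R9 (1): add — endpoints in different components.
R3 R4 (2): add — endpoints in different components.
R3 R9 (2): add — endpoints in different components.
R1 R3 (4): add — endpoints in different components.
R5 R6 (9): add — endpoints in different components.
MST edges: R1 R8, R2 R6, R2 R9, R3 R4, R3 R9, R1 R3, R5 R6; total weight 1+1+1+2+2+4+9 = 20.

20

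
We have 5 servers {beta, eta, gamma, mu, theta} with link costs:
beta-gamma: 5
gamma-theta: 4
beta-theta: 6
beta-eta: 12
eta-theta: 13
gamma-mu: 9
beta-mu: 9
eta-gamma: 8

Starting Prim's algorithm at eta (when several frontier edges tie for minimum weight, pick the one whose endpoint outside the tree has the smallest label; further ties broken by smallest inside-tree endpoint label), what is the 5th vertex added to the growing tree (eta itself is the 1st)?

Prim's algorithm from eta:
Step 1: cheapest edge leaving the tree is eta-gamma (8); add gamma.
Step 2: cheapest edge leaving the tree is gamma-theta (4); add theta.
Step 3: cheapest edge leaving the tree is beta-gamma (5); add beta.
Step 4: cheapest edge leaving the tree is beta-mu (9); add mu.
Vertex order: eta, gamma, theta, beta, mu. The 5th vertex is mu.

mu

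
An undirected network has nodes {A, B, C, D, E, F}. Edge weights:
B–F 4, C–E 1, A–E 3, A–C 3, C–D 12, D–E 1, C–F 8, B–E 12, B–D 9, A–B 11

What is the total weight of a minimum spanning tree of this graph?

17

Kruskal: consider edges lightest-first.
C–E (1): add. Components now {A} {B} {C,E} {D} {F}
D–E (1): add. Components now {A} {B} {C,D,E} {F}
A–C (3): add. Components now {A,C,D,E} {B} {F}
A–E (3): skip — A and E already connected.
B–F (4): add. Components now {A,C,D,E} {B,F}
C–F (8): add. Components now {A,B,C,D,E,F}
MST edges: C–E, D–E, A–C, B–F, C–F; total weight 1+1+3+4+8 = 17.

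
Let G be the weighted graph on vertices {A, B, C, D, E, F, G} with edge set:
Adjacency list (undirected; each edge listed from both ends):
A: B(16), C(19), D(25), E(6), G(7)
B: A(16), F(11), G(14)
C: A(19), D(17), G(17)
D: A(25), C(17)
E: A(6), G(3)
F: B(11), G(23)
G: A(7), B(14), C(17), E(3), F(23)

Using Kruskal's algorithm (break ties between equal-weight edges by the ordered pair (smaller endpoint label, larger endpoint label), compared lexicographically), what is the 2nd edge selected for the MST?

Kruskal: consider edges lightest-first.
E—G (3): add. Components now {A} {B} {C} {D} {E,G} {F}
A—E (6): add. Components now {A,E,G} {B} {C} {D} {F}
A—G (7): skip — A and G already connected.
B—F (11): add. Components now {A,E,G} {B,F} {C} {D}
B—G (14): add. Components now {A,B,E,F,G} {C} {D}
A—B (16): skip — A and B already connected.
C—D (17): add. Components now {A,B,E,F,G} {C,D}
C—G (17): add. Components now {A,B,C,D,E,F,G}
The 2nd edge added is A—E.

A-E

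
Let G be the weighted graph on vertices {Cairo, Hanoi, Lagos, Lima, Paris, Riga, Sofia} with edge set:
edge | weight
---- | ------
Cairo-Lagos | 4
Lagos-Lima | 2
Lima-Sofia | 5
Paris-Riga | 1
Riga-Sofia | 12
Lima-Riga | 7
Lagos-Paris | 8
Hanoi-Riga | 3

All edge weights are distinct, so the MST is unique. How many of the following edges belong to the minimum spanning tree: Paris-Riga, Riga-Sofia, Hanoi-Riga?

2

Kruskal's algorithm — process edges by increasing weight (ties by edge label):
Paris-Riga (1): add. Components now {Paris,Riga} {Cairo} {Sofia} {Lagos} {Hanoi} {Lima}
Lagos-Lima (2): add. Components now {Paris,Riga} {Cairo} {Sofia} {Lagos,Lima} {Hanoi}
Hanoi-Riga (3): add. Components now {Hanoi,Paris,Riga} {Cairo} {Sofia} {Lagos,Lima}
Cairo-Lagos (4): add. Components now {Hanoi,Paris,Riga} {Cairo,Lagos,Lima} {Sofia}
Lima-Sofia (5): add. Components now {Hanoi,Paris,Riga} {Cairo,Lagos,Lima,Sofia}
Lima-Riga (7): add. Components now {Cairo,Hanoi,Lagos,Lima,Paris,Riga,Sofia}
MST edge set: {Paris-Riga, Lagos-Lima, Hanoi-Riga, Cairo-Lagos, Lima-Sofia, Lima-Riga}.
Of the listed edges, {Paris-Riga, Hanoi-Riga} are in the MST → 2.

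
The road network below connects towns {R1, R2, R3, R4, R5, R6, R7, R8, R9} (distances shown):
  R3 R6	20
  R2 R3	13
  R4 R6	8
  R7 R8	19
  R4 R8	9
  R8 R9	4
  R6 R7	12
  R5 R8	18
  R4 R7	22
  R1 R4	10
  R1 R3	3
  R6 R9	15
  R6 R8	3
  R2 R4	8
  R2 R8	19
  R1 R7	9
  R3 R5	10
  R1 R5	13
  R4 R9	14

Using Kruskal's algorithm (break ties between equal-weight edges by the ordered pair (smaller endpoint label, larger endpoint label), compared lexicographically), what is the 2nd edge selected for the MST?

Sort edges by weight, then run Kruskal:
R1 R3 (3): add — endpoints in different components.
R6 R8 (3): add — endpoints in different components.
R8 R9 (4): add — endpoints in different components.
R2 R4 (8): add — endpoints in different components.
R4 R6 (8): add — endpoints in different components.
R1 R7 (9): add — endpoints in different components.
R4 R8 (9): skip — R4 and R8 already connected.
R1 R4 (10): add — endpoints in different components.
R3 R5 (10): add — endpoints in different components.
The 2nd edge added is R6 R8.

R6-R8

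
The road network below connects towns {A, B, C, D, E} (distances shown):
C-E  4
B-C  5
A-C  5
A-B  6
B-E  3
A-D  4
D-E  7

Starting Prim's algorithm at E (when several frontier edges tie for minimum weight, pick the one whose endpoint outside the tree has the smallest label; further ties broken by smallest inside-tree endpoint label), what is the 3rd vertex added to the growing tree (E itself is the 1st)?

C

Prim's algorithm from E:
Step 1: frontier [B-E 3, C-E 4, D-E 7] → take B-E (3); add B.
Step 2: frontier [B-C 5, A-B 6, C-E 4, D-E 7] → take C-E (4); add C.
Step 3: frontier [A-B 6, A-C 5, D-E 7] → take A-C (5); add A.
Step 4: frontier [A-D 4, D-E 7] → take A-D (4); add D.
Vertex order: E, B, C, A, D. The 3rd vertex is C.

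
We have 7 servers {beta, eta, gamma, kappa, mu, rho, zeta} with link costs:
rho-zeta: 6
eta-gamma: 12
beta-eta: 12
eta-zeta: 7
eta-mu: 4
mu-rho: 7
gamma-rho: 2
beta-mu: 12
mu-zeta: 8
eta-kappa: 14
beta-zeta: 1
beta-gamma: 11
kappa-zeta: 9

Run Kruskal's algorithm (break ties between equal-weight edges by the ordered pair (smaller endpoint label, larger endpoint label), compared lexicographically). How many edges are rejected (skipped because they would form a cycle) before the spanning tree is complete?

Sort edges by weight, then run Kruskal:
beta-zeta (1): add — endpoints in different components.
gamma-rho (2): add — endpoints in different components.
eta-mu (4): add — endpoints in different components.
rho-zeta (6): add — endpoints in different components.
eta-zeta (7): add — endpoints in different components.
mu-rho (7): skip — mu and rho already connected.
mu-zeta (8): skip — zeta and mu already connected.
kappa-zeta (9): add — endpoints in different components.
Edges rejected before the tree was complete: 2.

2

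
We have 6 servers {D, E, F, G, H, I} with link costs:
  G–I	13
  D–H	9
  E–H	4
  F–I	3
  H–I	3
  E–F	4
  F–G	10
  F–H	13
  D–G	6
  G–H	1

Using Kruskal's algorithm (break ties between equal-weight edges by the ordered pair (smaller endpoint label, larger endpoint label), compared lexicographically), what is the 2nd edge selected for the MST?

F-I

Sort edges by weight, then run Kruskal:
G–H (1): add — endpoints in different components.
F–I (3): add — endpoints in different components.
H–I (3): add — endpoints in different components.
E–F (4): add — endpoints in different components.
E–H (4): skip — E and H already connected.
D–G (6): add — endpoints in different components.
The 2nd edge added is F–I.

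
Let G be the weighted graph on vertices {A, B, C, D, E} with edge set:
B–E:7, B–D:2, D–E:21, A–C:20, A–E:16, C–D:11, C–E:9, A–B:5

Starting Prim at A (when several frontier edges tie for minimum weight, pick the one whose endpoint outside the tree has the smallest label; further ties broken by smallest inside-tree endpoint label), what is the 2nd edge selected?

Grow the tree from A using Prim:
Step 1: cheapest edge leaving the tree is A–B (5); add B.
Step 2: cheapest edge leaving the tree is B–D (2); add D.
Step 3: cheapest edge leaving the tree is B–E (7); add E.
Step 4: cheapest edge leaving the tree is C–E (9); add C.
The 2nd edge added is B–D.

B-D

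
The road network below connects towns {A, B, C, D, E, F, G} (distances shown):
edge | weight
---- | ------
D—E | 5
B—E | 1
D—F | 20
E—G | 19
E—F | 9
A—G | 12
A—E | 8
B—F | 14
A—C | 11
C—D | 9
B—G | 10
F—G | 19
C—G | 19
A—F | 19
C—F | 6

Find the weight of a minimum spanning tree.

Sort edges by weight, then run Kruskal:
B—E (1): add. Components now {A} {B,E} {C} {D} {F} {G}
D—E (5): add. Components now {A} {B,D,E} {C} {F} {G}
C—F (6): add. Components now {A} {B,D,E} {C,F} {G}
A—E (8): add. Components now {A,B,D,E} {C,F} {G}
C—D (9): add. Components now {A,B,C,D,E,F} {G}
E—F (9): skip — E and F already connected.
B—G (10): add. Components now {A,B,C,D,E,F,G}
MST edges: B—E, D—E, C—F, A—E, C—D, B—G; total weight 1+5+6+8+9+10 = 39.

39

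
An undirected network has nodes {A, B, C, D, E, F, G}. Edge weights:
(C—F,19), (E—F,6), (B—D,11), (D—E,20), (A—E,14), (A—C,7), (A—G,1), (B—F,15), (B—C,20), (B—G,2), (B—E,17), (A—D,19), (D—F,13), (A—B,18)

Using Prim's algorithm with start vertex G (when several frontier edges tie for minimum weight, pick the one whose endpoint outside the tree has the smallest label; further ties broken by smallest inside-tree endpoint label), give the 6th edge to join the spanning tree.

E-F

Prim's algorithm from G:
Step 1: frontier [A—G 1, B—G 2] → take A—G (1); add A.
Step 2: frontier [A—C 7, A—E 14, A—B 18, A—D 19, B—G 2] → take B—G (2); add B.
Step 3: frontier [A—C 7, A—E 14, A—D 19, B—D 11, B—F 15, B—E 17, B—C 20] → take A—C (7); add C.
Step 4: frontier [A—E 14, A—D 19, B—D 11, B—F 15, B—E 17, C—F 19] → take B—D (11); add D.
Step 5: frontier [A—E 14, B—F 15, B—E 17, C—F 19, D—F 13, D—E 20] → take D—F (13); add F.
Step 6: frontier [A—E 14, B—E 17, D—E 20, E—F 6] → take E—F (6); add E.
The 6th edge added is E—F.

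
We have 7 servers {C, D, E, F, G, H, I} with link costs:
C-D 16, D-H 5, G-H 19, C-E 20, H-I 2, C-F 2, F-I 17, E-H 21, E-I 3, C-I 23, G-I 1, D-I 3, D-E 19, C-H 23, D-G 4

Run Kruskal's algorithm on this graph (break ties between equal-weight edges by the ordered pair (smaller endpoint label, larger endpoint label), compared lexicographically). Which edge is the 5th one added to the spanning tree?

E-I

Kruskal's algorithm — process edges by increasing weight (ties by edge label):
G-I (1): add. Components now {C} {D} {E} {F} {G,I} {H}
C-F (2): add. Components now {C,F} {D} {E} {G,I} {H}
H-I (2): add. Components now {C,F} {D} {E} {G,H,I}
D-I (3): add. Components now {C,F} {D,G,H,I} {E}
E-I (3): add. Components now {C,F} {D,E,G,H,I}
D-G (4): skip — D and G already connected.
D-H (5): skip — D and H already connected.
C-D (16): add. Components now {C,D,E,F,G,H,I}
The 5th edge added is E-I.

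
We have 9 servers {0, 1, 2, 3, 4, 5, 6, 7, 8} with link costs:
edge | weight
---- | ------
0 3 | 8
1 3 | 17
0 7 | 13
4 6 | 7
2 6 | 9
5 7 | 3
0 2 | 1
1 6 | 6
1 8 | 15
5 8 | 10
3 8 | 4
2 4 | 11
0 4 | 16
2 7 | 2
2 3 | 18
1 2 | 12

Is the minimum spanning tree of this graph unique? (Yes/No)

Yes

Kruskal's algorithm — process edges by increasing weight (ties by edge label):
0 2 (1): add — endpoints in different components.
2 7 (2): add — endpoints in different components.
5 7 (3): add — endpoints in different components.
3 8 (4): add — endpoints in different components.
1 6 (6): add — endpoints in different components.
4 6 (7): add — endpoints in different components.
0 3 (8): add — endpoints in different components.
2 6 (9): add — endpoints in different components.
Every non-tree edge has weight strictly greater than the heaviest edge on the tree path between its endpoints, so the MST is unique.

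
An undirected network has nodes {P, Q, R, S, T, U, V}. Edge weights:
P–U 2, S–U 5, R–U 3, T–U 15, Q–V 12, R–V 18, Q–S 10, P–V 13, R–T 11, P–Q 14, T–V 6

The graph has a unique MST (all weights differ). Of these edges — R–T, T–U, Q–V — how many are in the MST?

1

Kruskal: consider edges lightest-first.
P–U (2): add. Components now {P,U} {R} {S} {Q} {V} {T}
R–U (3): add. Components now {P,R,U} {S} {Q} {V} {T}
S–U (5): add. Components now {P,R,S,U} {Q} {V} {T}
T–V (6): add. Components now {P,R,S,U} {Q} {T,V}
Q–S (10): add. Components now {P,Q,R,S,U} {T,V}
R–T (11): add. Components now {P,Q,R,S,T,U,V}
MST edge set: {P–U, R–U, S–U, T–V, Q–S, R–T}.
Of the listed edges, {R–T} are in the MST → 1.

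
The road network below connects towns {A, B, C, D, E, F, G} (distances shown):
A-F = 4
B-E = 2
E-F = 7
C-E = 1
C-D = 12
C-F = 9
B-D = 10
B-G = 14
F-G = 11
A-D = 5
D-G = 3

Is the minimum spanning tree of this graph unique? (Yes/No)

Kruskal's algorithm — process edges by increasing weight (ties by edge label):
C-E (1): add — endpoints in different components.
B-E (2): add — endpoints in different components.
D-G (3): add — endpoints in different components.
A-F (4): add — endpoints in different components.
A-D (5): add — endpoints in different components.
E-F (7): add — endpoints in different components.
Every non-tree edge has weight strictly greater than the heaviest edge on the tree path between its endpoints, so the MST is unique.

Yes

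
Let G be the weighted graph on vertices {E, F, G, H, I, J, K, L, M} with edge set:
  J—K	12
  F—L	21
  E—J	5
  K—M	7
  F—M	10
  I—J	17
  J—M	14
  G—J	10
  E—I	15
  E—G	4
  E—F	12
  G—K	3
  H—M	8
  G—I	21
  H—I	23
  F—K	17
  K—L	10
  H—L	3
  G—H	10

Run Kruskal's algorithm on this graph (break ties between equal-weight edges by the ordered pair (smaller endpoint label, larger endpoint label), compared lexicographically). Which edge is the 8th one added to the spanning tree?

Kruskal's algorithm — process edges by increasing weight (ties by edge label):
G—K (3): add — endpoints in different components.
H—L (3): add — endpoints in different components.
E—G (4): add — endpoints in different components.
E—J (5): add — endpoints in different components.
K—M (7): add — endpoints in different components.
H—M (8): add — endpoints in different components.
F—M (10): add — endpoints in different components.
G—H (10): skip — G and H already connected.
G—J (10): skip — G and J already connected.
K—L (10): skip — K and L already connected.
E—F (12): skip — E and F already connected.
J—K (12): skip — J and K already connected.
J—M (14): skip — J and M already connected.
E—I (15): add — endpoints in different components.
The 8th edge added is E—I.

E-I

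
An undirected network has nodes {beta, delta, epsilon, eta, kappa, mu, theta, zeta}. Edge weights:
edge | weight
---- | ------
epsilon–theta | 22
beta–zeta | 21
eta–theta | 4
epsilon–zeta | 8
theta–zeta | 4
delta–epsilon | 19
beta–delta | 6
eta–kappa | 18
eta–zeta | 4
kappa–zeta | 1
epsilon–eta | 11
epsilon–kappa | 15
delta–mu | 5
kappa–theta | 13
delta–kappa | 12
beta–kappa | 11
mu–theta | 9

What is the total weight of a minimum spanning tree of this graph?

Prim's algorithm from epsilon:
Step 1: cheapest edge leaving the tree is epsilon–zeta (8); add zeta.
Step 2: cheapest edge leaving the tree is kappa–zeta (1); add kappa.
Step 3: cheapest edge leaving the tree is eta–zeta (4); add eta.
Step 4: cheapest edge leaving the tree is eta–theta (4); add theta.
Step 5: cheapest edge leaving the tree is mu–theta (9); add mu.
Step 6: cheapest edge leaving the tree is delta–mu (5); add delta.
Step 7: cheapest edge leaving the tree is beta–delta (6); add beta.
MST edges: epsilon–zeta, kappa–zeta, eta–zeta, eta–theta, mu–theta, delta–mu, beta–delta; total weight 8+1+4+4+9+5+6 = 37.

37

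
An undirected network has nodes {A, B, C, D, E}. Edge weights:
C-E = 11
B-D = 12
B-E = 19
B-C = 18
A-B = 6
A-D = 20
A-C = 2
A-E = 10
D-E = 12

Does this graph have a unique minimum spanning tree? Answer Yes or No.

No

Sort edges by weight, then run Kruskal:
A-C (2): add. Components now {A,C} {B} {D} {E}
A-B (6): add. Components now {A,B,C} {D} {E}
A-E (10): add. Components now {A,B,C,E} {D}
C-E (11): skip — C and E already connected.
B-D (12): add. Components now {A,B,C,D,E}
Non-tree edge D-E has weight 12, equal to the heaviest edge on its tree cycle — swapping gives another MST of the same weight. Not unique.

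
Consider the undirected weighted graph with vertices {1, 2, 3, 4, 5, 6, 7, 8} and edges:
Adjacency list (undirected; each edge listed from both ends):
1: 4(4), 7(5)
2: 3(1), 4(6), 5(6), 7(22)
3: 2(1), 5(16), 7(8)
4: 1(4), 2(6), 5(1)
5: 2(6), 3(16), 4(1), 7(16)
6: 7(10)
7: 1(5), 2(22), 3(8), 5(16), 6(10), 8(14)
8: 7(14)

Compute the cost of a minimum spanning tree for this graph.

41

Sort edges by weight, then run Kruskal:
2–3 (1): add — endpoints in different components.
4–5 (1): add — endpoints in different components.
1–4 (4): add — endpoints in different components.
1–7 (5): add — endpoints in different components.
2–4 (6): add — endpoints in different components.
2–5 (6): skip — 2 and 5 already connected.
3–7 (8): skip — 3 and 7 already connected.
6–7 (10): add — endpoints in different components.
7–8 (14): add — endpoints in different components.
MST edges: 2–3, 4–5, 1–4, 1–7, 2–4, 6–7, 7–8; total weight 1+1+4+5+6+10+14 = 41.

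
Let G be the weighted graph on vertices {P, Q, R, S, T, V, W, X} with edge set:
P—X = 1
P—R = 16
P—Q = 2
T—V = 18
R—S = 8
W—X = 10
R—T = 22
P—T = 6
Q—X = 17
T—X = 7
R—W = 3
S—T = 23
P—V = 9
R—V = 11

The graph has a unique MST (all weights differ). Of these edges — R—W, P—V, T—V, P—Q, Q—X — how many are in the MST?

Kruskal's algorithm — process edges by increasing weight (ties by edge label):
P—X (1): add — endpoints in different components.
P—Q (2): add — endpoints in different components.
R—W (3): add — endpoints in different components.
P—T (6): add — endpoints in different components.
T—X (7): skip — X and T already connected.
R—S (8): add — endpoints in different components.
P—V (9): add — endpoints in different components.
W—X (10): add — endpoints in different components.
MST edge set: {P—X, P—Q, R—W, P—T, R—S, P—V, W—X}.
Of the listed edges, {R—W, P—V, P—Q} are in the MST → 3.

3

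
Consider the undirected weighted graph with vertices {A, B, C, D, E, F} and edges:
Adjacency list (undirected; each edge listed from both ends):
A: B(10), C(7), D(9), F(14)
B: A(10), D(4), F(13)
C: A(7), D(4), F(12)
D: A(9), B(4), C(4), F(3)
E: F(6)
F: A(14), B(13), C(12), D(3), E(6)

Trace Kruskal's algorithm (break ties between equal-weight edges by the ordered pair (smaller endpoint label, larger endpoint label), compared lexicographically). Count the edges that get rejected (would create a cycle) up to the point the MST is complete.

Kruskal: consider edges lightest-first.
D–F (3): add — endpoints in different components.
B–D (4): add — endpoints in different components.
C–D (4): add — endpoints in different components.
E–F (6): add — endpoints in different components.
A–C (7): add — endpoints in different components.
Edges rejected before the tree was complete: 0.

0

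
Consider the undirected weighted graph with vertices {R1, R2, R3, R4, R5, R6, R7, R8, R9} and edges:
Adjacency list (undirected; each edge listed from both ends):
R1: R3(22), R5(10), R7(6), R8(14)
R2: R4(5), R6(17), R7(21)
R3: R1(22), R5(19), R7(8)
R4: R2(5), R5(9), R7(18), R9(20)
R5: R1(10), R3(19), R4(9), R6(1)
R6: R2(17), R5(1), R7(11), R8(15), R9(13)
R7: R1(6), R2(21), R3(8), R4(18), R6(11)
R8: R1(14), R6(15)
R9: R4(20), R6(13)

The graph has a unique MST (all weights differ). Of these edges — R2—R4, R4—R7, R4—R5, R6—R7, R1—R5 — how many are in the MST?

3

Sort edges by weight, then run Kruskal:
R5—R6 (1): add — endpoints in different components.
R2—R4 (5): add — endpoints in different components.
R1—R7 (6): add — endpoints in different components.
R3—R7 (8): add — endpoints in different components.
R4—R5 (9): add — endpoints in different components.
R1—R5 (10): add — endpoints in different components.
R6—R7 (11): skip — R7 and R6 already connected.
R6—R9 (13): add — endpoints in different components.
R1—R8 (14): add — endpoints in different components.
MST edge set: {R5—R6, R2—R4, R1—R7, R3—R7, R4—R5, R1—R5, R6—R9, R1—R8}.
Of the listed edges, {R2—R4, R4—R5, R1—R5} are in the MST → 3.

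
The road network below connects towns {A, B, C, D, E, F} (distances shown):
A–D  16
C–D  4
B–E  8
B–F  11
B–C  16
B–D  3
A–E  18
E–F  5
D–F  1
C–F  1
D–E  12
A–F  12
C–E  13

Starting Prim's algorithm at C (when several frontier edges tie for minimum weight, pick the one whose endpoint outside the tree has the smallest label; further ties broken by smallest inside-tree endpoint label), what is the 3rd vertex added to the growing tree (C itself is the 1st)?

D

Prim's algorithm from C:
Step 1: frontier [C–F 1, C–D 4, C–E 13, B–C 16] → take C–F (1); add F.
Step 2: frontier [C–D 4, C–E 13, B–C 16, D–F 1, E–F 5, B–F 11, A–F 12] → take D–F (1); add D.
Step 3: frontier [C–E 13, B–C 16, B–D 3, D–E 12, A–D 16, E–F 5, B–F 11, A–F 12] → take B–D (3); add B.
Step 4: frontier [B–E 8, C–E 13, D–E 12, A–D 16, E–F 5, A–F 12] → take E–F (5); add E.
Step 5: frontier [A–D 16, A–E 18, A–F 12] → take A–F (12); add A.
Vertex order: C, F, D, B, E, A. The 3rd vertex is D.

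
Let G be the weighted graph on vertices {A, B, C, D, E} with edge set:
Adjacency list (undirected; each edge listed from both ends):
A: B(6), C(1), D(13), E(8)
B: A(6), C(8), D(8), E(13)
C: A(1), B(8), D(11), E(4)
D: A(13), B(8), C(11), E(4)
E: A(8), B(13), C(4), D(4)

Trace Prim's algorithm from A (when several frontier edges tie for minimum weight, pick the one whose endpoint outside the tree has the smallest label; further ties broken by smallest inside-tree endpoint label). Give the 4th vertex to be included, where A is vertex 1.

Grow the tree from A using Prim:
Step 1: cheapest edge leaving the tree is A-C (1); add C.
Step 2: cheapest edge leaving the tree is C-E (4); add E.
Step 3: cheapest edge leaving the tree is D-E (4); add D.
Step 4: cheapest edge leaving the tree is A-B (6); add B.
Vertex order: A, C, E, D, B. The 4th vertex is D.

D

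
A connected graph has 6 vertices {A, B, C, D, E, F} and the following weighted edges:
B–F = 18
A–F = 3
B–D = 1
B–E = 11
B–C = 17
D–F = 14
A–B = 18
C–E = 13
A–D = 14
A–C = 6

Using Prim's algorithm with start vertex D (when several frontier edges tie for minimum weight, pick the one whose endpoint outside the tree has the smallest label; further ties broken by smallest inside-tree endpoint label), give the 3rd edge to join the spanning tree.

C-E

Prim, starting at D.
Step 1: frontier [B–D 1, A–D 14, D–F 14] → take B–D (1); add B.
Step 2: frontier [B–E 11, B–C 17, A–B 18, B–F 18, A–D 14, D–F 14] → take B–E (11); add E.
Step 3: frontier [B–C 17, A–B 18, B–F 18, A–D 14, D–F 14, C–E 13] → take C–E (13); add C.
Step 4: frontier [A–B 18, B–F 18, A–C 6, A–D 14, D–F 14] → take A–C (6); add A.
Step 5: frontier [A–F 3, B–F 18, D–F 14] → take A–F (3); add F.
The 3rd edge added is C–E.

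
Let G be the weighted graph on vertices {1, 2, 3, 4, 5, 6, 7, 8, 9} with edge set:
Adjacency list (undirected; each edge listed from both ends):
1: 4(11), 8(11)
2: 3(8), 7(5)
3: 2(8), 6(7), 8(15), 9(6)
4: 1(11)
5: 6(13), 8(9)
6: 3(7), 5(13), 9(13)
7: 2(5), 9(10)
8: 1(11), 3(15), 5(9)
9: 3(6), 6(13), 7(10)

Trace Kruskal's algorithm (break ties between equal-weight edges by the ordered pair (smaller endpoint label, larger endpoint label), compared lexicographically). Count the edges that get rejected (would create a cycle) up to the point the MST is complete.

Kruskal's algorithm — process edges by increasing weight (ties by edge label):
2-7 (5): add — endpoints in different components.
3-9 (6): add — endpoints in different components.
3-6 (7): add — endpoints in different components.
2-3 (8): add — endpoints in different components.
5-8 (9): add — endpoints in different components.
7-9 (10): skip — 7 and 9 already connected.
1-4 (11): add — endpoints in different components.
1-8 (11): add — endpoints in different components.
5-6 (13): add — endpoints in different components.
Edges rejected before the tree was complete: 1.

1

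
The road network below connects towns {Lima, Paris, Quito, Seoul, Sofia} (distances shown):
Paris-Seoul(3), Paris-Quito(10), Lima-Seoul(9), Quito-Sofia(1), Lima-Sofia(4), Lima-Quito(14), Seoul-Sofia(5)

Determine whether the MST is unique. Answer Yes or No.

Yes

Kruskal's algorithm — process edges by increasing weight (ties by edge label):
Quito-Sofia (1): add — endpoints in different components.
Paris-Seoul (3): add — endpoints in different components.
Lima-Sofia (4): add — endpoints in different components.
Seoul-Sofia (5): add — endpoints in different components.
Every non-tree edge has weight strictly greater than the heaviest edge on the tree path between its endpoints, so the MST is unique.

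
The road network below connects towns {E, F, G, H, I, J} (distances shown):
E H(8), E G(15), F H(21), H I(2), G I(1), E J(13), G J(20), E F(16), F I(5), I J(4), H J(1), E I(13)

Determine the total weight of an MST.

17

Kruskal: consider edges lightest-first.
G I (1): add. Components now {E} {F} {G,I} {H} {J}
H J (1): add. Components now {E} {F} {G,I} {H,J}
H I (2): add. Components now {E} {F} {G,H,I,J}
I J (4): skip — I and J already connected.
F I (5): add. Components now {E} {F,G,H,I,J}
E H (8): add. Components now {E,F,G,H,I,J}
MST edges: G I, H J, H I, F I, E H; total weight 1+1+2+5+8 = 17.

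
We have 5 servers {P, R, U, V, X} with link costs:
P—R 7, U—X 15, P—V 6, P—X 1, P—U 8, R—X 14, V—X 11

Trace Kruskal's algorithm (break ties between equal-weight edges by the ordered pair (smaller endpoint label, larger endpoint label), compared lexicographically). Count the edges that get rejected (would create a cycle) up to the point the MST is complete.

Kruskal: consider edges lightest-first.
P—X (1): add — endpoints in different components.
P—V (6): add — endpoints in different components.
P—R (7): add — endpoints in different components.
P—U (8): add — endpoints in different components.
Edges rejected before the tree was complete: 0.

0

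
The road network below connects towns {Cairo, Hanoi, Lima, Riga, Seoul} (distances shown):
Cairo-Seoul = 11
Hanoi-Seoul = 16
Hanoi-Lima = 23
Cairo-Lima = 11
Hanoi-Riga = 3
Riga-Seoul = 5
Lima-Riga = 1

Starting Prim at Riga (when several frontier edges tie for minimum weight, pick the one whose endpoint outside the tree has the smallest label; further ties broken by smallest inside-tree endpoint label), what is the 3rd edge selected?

Prim's algorithm from Riga:
Step 1: frontier [Lima-Riga 1, Hanoi-Riga 3, Riga-Seoul 5] → take Lima-Riga (1); add Lima.
Step 2: frontier [Cairo-Lima 11, Hanoi-Lima 23, Hanoi-Riga 3, Riga-Seoul 5] → take Hanoi-Riga (3); add Hanoi.
Step 3: frontier [Hanoi-Seoul 16, Cairo-Lima 11, Riga-Seoul 5] → take Riga-Seoul (5); add Seoul.
Step 4: frontier [Cairo-Lima 11, Cairo-Seoul 11] → take Cairo-Lima (11); add Cairo.
The 3rd edge added is Riga-Seoul.

Riga-Seoul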